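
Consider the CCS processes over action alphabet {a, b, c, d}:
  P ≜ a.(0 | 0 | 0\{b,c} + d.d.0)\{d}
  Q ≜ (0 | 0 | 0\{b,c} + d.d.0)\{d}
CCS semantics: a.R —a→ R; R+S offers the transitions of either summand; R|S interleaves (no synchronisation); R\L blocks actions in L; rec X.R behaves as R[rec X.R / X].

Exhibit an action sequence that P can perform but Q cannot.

P's transition system — 2 states:
  s0 = a.(0 | 0 | 0\{b,c} + d.d.0)\{d} ⊢ =a=> s1
  s1 = (0 | 0 | 0\{b,c} + d.d.0)\{d} ⊢ deadlocked
Q's transition system — 1 states:
  t0 = (0 | 0 | 0\{b,c} + d.d.0)\{d} ⊢ deadlocked
Run σ = ⟨a⟩ on P: start {s0}
  step 1 (a): {s1}
  P completes σ.
Run σ = ⟨a⟩ on Q: start {t0}
  step 1 (a): ∅  — Q cannot continue

a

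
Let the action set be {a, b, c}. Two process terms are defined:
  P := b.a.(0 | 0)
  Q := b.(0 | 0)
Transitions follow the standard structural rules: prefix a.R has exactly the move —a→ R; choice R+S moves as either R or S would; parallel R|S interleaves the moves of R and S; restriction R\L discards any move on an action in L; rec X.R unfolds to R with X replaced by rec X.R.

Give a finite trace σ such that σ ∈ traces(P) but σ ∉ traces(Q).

LTS(P): 3 reachable states
  m0 = b.a.(0 | 0) ⊢ =b=> m1
  m1 = a.(0 | 0) ⊢ =a=> m2
  m2 = 0 | 0 ⊢ stopped
LTS(Q): 2 reachable states
  n0 = b.(0 | 0) ⊢ =b=> n1
  n1 = 0 | 0 ⊢ stopped
Trace ⟨ba⟩ through P, begin at {m0}:
  after b @ step 1: {m1}
  after a @ step 2: {m2}
  P completes σ.
Trace ⟨ba⟩ through Q, begin at {n0}:
  after b @ step 1: {n1}
  after a @ step 2: no successor for Q

ba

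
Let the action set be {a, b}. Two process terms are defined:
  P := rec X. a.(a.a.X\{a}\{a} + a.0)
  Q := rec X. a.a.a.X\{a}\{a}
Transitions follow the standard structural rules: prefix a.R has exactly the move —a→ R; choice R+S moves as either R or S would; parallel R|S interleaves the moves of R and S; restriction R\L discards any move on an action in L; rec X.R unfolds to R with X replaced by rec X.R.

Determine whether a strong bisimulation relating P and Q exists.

P ≁ Q

P's transition system — 5 states:
  p0 = rec X. a.(a.a.X\{a}\{a} + a.0) :: -a-> p1
  p1 = a.a.(rec X. a.(a.a.X\{a}\{a} + a.0))\{a}\{a} + a.0 :: -a-> p2, -a-> p3
  p2 = 0 :: stopped
  p3 = a.(rec X. a.(a.a.X\{a}\{a} + a.0))\{a}\{a} :: -a-> p4
  p4 = (rec X. a.(a.a.X\{a}\{a} + a.0))\{a}\{a} :: stopped
Q's transition system — 4 states:
  q0 = rec X. a.a.a.X\{a}\{a} :: -a-> q1
  q1 = a.a.(rec X. a.a.a.X\{a}\{a})\{a}\{a} :: -a-> q2
  q2 = a.(rec X. a.a.a.X\{a}\{a})\{a}\{a} :: -a-> q3
  q3 = (rec X. a.a.a.X\{a}\{a})\{a}\{a} :: stopped
Coarsest stable partition (strong bisimilarity classes):
  B0 = {p0}
  B1 = {p1}
  B2 = {p2, p4, q3}
  B3 = {p3, q2}
  B4 = {q0}
  B5 = {q1}
p0 ∈ B0, q0 ∈ B4 → different blocks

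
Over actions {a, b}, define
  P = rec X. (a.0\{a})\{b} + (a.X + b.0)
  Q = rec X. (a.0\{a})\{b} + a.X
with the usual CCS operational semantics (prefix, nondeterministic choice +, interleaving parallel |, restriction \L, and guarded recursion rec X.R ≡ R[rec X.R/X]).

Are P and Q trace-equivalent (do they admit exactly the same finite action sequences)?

LTS(P): 3 reachable states
  s0 = rec X. (a.0\{a})\{b} + (a.X + b.0) | =a=> s0, =a=> s1, =b=> s2
  s1 = 0\{a}\{b} | deadlocked
  s2 = 0 | deadlocked
LTS(Q): 2 reachable states
  t0 = rec X. (a.0\{a})\{b} + a.X | =a=> t0, =a=> t1
  t1 = 0\{a}\{b} | deadlocked
Run σ = ⟨b⟩ on P: start {s0}
  step 1 (b): {s2}
  — P admits the full trace.
Run σ = ⟨b⟩ on Q: start {t0}
  step 1 (b): ∅  — Q cannot continue

NO — witness ⟨b⟩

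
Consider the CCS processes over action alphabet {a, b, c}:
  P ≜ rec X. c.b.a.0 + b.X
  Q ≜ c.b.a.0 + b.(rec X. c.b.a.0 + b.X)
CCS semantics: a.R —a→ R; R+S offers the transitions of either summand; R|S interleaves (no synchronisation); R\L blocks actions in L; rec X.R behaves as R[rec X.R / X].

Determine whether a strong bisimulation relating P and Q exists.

LTS(P): 4 reachable states
  p0 = rec X. c.b.a.0 + b.X ⊢ --b--▸ p0, --c--▸ p1
  p1 = b.a.0 ⊢ --b--▸ p2
  p2 = a.0 ⊢ --a--▸ p3
  p3 = 0 ⊢ ·
LTS(Q): 5 reachable states
  q0 = c.b.a.0 + b.(rec X. c.b.a.0 + b.X) ⊢ --b--▸ q1, --c--▸ q2
  q1 = rec X. c.b.a.0 + b.X ⊢ --b--▸ q1, --c--▸ q2
  q2 = b.a.0 ⊢ --b--▸ q3
  q3 = a.0 ⊢ --a--▸ q4
  q4 = 0 ⊢ ·
Partition-refinement fixed point:
  B0 = {p0, q0, q1}
  B1 = {p1, q2}
  B2 = {p2, q3}
  B3 = {p3, q4}
p0 ∈ B0, q0 ∈ B0 → same block

bisimilar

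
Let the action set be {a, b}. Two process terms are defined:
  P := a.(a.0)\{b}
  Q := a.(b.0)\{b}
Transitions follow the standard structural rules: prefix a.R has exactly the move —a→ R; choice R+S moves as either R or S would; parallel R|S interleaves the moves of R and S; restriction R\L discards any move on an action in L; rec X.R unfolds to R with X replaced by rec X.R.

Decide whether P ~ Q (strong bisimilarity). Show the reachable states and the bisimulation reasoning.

NO

Reachable graph of P (3 states):
  u0 = a.(a.0)\{b} ⊢ =a=> u1
  u1 = (a.0)\{b} ⊢ =a=> u2
  u2 = 0\{b} ⊢ ·
Reachable graph of Q (2 states):
  v0 = a.(b.0)\{b} ⊢ =a=> v1
  v1 = (b.0)\{b} ⊢ ·
Partition-refinement fixed point:
  B0 = {u0}
  B1 = {u1, v0}
  B2 = {u2, v1}
u0 ∈ B0, v0 ∈ B1 → different blocks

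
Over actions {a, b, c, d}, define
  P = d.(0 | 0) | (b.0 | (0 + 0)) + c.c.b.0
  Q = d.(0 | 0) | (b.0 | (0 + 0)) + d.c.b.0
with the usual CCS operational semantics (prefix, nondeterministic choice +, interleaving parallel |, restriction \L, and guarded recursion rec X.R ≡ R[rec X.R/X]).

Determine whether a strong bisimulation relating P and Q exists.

NO

LTS(P): 7 reachable states
  p0 = d.(0 | 0) | (b.0 | (0 + 0)) + c.c.b.0 :: ··b··> p1, ··c··> p2, ··d··> p3
  p1 = d.(0 | 0) | (0 | (0 + 0)) :: ··d··> p4
  p2 = c.b.0 :: ··c··> p5
  p3 = 0 | 0 | (b.0 | (0 + 0)) :: ··b··> p4
  p4 = 0 | 0 | (0 | (0 + 0)) :: deadlocked
  p5 = b.0 :: ··b··> p6
  p6 = 0 :: deadlocked
LTS(Q): 7 reachable states
  q0 = d.(0 | 0) | (b.0 | (0 + 0)) + d.c.b.0 :: ··b··> q1, ··d··> q2, ··d··> q3
  q1 = d.(0 | 0) | (0 | (0 + 0)) :: ··d··> q4
  q2 = 0 | 0 | (b.0 | (0 + 0)) :: ··b··> q4
  q3 = c.b.0 :: ··c··> q5
  q4 = 0 | 0 | (0 | (0 + 0)) :: deadlocked
  q5 = b.0 :: ··b··> q6
  q6 = 0 :: deadlocked
Coarsest stable partition (strong bisimilarity classes):
  B0 = {p0}
  B1 = {p2, q3}
  B2 = {p3, p5, q2, q5}
  B3 = {p4, p6, q4, q6}
  B4 = {p1, q1}
  B5 = {q0}
p0 ∈ B0, q0 ∈ B5 → different blocks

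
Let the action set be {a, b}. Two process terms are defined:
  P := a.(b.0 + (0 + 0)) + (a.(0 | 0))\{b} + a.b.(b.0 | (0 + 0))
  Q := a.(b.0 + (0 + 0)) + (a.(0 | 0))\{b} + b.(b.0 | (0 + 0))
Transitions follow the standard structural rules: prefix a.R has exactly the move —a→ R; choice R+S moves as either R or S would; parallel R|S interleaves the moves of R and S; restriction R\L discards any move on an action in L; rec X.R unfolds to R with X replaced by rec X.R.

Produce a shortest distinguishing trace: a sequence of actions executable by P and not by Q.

LTS(P): 7 reachable states
  m0 = a.(b.0 + (0 + 0)) + (a.(0 | 0))\{b} + a.b.(b.0 | (0 + 0)) ⊢ --a--▸ m1, --a--▸ m2, --a--▸ m3
  m1 = (0 | 0)\{b} ⊢ ∅
  m2 = b.(b.0 | (0 + 0)) ⊢ --b--▸ m4
  m3 = b.0 + (0 + 0) ⊢ --b--▸ m5
  m4 = b.0 | (0 + 0) ⊢ --b--▸ m6
  m5 = 0 ⊢ ∅
  m6 = 0 | (0 + 0) ⊢ ∅
LTS(Q): 6 reachable states
  n0 = a.(b.0 + (0 + 0)) + (a.(0 | 0))\{b} + b.(b.0 | (0 + 0)) ⊢ --a--▸ n1, --a--▸ n2, --b--▸ n3
  n1 = (0 | 0)\{b} ⊢ ∅
  n2 = b.0 + (0 + 0) ⊢ --b--▸ n4
  n3 = b.0 | (0 + 0) ⊢ --b--▸ n5
  n4 = 0 ⊢ ∅
  n5 = 0 | (0 + 0) ⊢ ∅
Run σ = ⟨abb⟩ on P: start {m0}
  [1] a ⇒ {m1, m2, m3}
  [2] b ⇒ {m4, m5}
  [3] b ⇒ {m6}
  ✓ P
Run σ = ⟨abb⟩ on Q: start {n0}
  [1] a ⇒ {n1, n2}
  [2] b ⇒ {n4}
  [3] b ⇒ no successor for Q

abb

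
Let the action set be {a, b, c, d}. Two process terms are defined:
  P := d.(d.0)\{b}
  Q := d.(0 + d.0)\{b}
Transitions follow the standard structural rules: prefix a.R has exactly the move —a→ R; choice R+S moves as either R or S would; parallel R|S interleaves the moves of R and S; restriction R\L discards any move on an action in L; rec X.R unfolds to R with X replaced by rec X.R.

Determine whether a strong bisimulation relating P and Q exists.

bisimilar

Reachable graph of P (3 states):
  s0 = d.(d.0)\{b} has moves -d-> s1
  s1 = (d.0)\{b} has moves -d-> s2
  s2 = 0\{b} has moves ·
Reachable graph of Q (3 states):
  t0 = d.(0 + d.0)\{b} has moves -d-> t1
  t1 = (0 + d.0)\{b} has moves -d-> t2
  t2 = 0\{b} has moves ·
Bisimilarity quotient blocks:
  B0 = {s0, t0}
  B1 = {s1, t1}
  B2 = {s2, t2}
s0 ∈ B0, t0 ∈ B0 → same block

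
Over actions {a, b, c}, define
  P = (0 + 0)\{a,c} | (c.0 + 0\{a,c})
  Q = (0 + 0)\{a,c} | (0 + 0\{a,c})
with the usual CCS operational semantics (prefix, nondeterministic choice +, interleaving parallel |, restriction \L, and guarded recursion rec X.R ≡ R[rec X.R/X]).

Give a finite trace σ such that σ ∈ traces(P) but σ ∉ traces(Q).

c

LTS(P): 2 reachable states
  s0 = (0 + 0)\{a,c} | (c.0 + 0\{a,c}) ⊢ ··c··> s1
  s1 = (0 + 0)\{a,c} | 0 ⊢ stopped
LTS(Q): 1 reachable states
  t0 = (0 + 0)\{a,c} | (0 + 0\{a,c}) ⊢ stopped
Executing c from P (initial set {s0}):
  step 1 (c): {s1}
  — P admits the full trace.
Executing c from Q (initial set {t0}):
  step 1 (c): no successor for Q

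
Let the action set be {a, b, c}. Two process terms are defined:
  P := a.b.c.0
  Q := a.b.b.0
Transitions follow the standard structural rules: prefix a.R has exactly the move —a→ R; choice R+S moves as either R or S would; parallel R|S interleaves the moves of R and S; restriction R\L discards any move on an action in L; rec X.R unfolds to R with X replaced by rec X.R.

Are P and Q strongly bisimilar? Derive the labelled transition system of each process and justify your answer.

NO

LTS(P): 4 reachable states
  u0 = a.b.c.0 | —a→ u1
  u1 = b.c.0 | —b→ u2
  u2 = c.0 | —c→ u3
  u3 = 0 | stopped
LTS(Q): 4 reachable states
  v0 = a.b.b.0 | —a→ v1
  v1 = b.b.0 | —b→ v2
  v2 = b.0 | —b→ v3
  v3 = 0 | stopped
Partition-refinement fixed point:
  B0 = {u0}
  B1 = {u1}
  B2 = {u2}
  B3 = {u3, v3}
  B4 = {v0}
  B5 = {v1}
  B6 = {v2}
u0 ∈ B0, v0 ∈ B4 → different blocks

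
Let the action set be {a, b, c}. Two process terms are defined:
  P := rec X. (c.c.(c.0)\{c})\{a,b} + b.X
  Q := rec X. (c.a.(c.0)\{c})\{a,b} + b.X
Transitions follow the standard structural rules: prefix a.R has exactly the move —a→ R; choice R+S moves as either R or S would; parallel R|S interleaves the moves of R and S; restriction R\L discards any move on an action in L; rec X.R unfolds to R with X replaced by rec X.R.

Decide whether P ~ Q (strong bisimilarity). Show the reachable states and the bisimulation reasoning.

P's transition system — 3 states:
  p0 = rec X. (c.c.(c.0)\{c})\{a,b} + b.X has moves ··b··> p0, ··c··> p1
  p1 = (c.(c.0)\{c})\{a,b} has moves ··c··> p2
  p2 = (c.0)\{c}\{a,b} has moves deadlocked
Q's transition system — 2 states:
  q0 = rec X. (c.a.(c.0)\{c})\{a,b} + b.X has moves ··b··> q0, ··c··> q1
  q1 = (a.(c.0)\{c})\{a,b} has moves deadlocked
Coarsest stable partition (strong bisimilarity classes):
  B0 = {p0}
  B1 = {p1}
  B2 = {p2, q1}
  B3 = {q0}
p0 ∈ B0, q0 ∈ B3 → different blocks

P ≁ Q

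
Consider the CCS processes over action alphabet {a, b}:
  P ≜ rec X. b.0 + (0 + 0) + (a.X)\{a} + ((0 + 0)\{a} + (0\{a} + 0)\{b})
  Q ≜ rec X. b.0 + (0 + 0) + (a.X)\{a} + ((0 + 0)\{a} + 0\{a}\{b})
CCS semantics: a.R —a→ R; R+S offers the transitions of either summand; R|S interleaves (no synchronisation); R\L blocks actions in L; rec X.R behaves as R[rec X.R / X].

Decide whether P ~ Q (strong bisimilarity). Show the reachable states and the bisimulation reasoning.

P's transition system — 2 states:
  m0 = rec X. b.0 + (0 + 0) + (a.X)\{a} + ((0 + 0)\{a} + (0\{a} + 0)\{b}) has moves -b-> m1
  m1 = 0 has moves ∅
Q's transition system — 2 states:
  n0 = rec X. b.0 + (0 + 0) + (a.X)\{a} + ((0 + 0)\{a} + 0\{a}\{b}) has moves -b-> n1
  n1 = 0 has moves ∅
Partition-refinement fixed point:
  B0 = {m0, n0}
  B1 = {m1, n1}
m0 ∈ B0, n0 ∈ B0 → same block

P ~ Q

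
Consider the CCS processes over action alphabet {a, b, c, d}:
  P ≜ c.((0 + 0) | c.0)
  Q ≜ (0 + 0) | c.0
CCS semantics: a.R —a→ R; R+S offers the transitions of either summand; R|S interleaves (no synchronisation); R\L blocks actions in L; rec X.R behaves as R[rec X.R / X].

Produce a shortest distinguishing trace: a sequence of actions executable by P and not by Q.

P's transition system — 3 states:
  p0 = c.((0 + 0) | c.0) | =c=> p1
  p1 = (0 + 0) | c.0 | =c=> p2
  p2 = (0 + 0) | 0 | ·
Q's transition system — 2 states:
  q0 = (0 + 0) | c.0 | =c=> q1
  q1 = (0 + 0) | 0 | ·
Run σ = ⟨cc⟩ on P: start {p0}
  [1] c ⇒ {p1}
  [2] c ⇒ {p2}
  ✓ P
Run σ = ⟨cc⟩ on Q: start {q0}
  [1] c ⇒ {q1}
  [2] c ⇒ no successor for Q

cc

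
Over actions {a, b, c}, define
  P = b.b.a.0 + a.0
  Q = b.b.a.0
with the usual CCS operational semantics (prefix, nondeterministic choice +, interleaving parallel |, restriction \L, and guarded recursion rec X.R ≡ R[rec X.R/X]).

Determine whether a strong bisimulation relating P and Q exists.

NO

P's transition system — 4 states:
  m0 = b.b.a.0 + a.0 → --a--▸ m1, --b--▸ m2
  m1 = 0 → (no moves)
  m2 = b.a.0 → --b--▸ m3
  m3 = a.0 → --a--▸ m1
Q's transition system — 4 states:
  n0 = b.b.a.0 → --b--▸ n1
  n1 = b.a.0 → --b--▸ n2
  n2 = a.0 → --a--▸ n3
  n3 = 0 → (no moves)
Coarsest stable partition (strong bisimilarity classes):
  B0 = {m0}
  B1 = {m1, n3}
  B2 = {m2, n1}
  B3 = {m3, n2}
  B4 = {n0}
m0 ∈ B0, n0 ∈ B4 → different blocks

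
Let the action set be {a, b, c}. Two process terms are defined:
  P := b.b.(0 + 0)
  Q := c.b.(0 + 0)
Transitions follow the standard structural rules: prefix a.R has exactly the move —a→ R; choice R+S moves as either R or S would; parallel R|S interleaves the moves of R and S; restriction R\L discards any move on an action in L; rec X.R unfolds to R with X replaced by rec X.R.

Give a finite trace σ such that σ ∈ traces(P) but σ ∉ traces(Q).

P's transition system — 3 states:
  m0 = b.b.(0 + 0) → --b--▸ m1
  m1 = b.(0 + 0) → --b--▸ m2
  m2 = 0 + 0 → stopped
Q's transition system — 3 states:
  n0 = c.b.(0 + 0) → --c--▸ n1
  n1 = b.(0 + 0) → --b--▸ n2
  n2 = 0 + 0 → stopped
Run σ = ⟨b⟩ on P: start {m0}
  step 1 (b): {m1}
  ✓ P
Run σ = ⟨b⟩ on Q: start {n0}
  step 1 (b): ∅  — Q cannot continue

b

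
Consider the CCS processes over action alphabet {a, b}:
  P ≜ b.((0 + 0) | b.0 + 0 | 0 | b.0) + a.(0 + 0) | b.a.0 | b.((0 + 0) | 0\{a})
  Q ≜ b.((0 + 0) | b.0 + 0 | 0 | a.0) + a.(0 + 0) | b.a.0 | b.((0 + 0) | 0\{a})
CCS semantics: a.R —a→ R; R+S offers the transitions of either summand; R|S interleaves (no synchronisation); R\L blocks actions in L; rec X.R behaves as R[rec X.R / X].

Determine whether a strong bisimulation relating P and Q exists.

Reachable graph of P (15 states):
  u0 = b.((0 + 0) | b.0 + 0 | 0 | b.0) + a.(0 + 0) | b.a.0 | b.((0 + 0) | 0\{a}) → =a=> u1, =b=> u2, =b=> u3, =b=> u4
  u1 = (0 + 0) | b.a.0 | b.((0 + 0) | 0\{a}) → =b=> u5, =b=> u6
  u2 = (0 + 0) | b.0 + 0 | 0 | b.0 → =b=> u7, =b=> u8
  u3 = a.(0 + 0) | a.0 | b.((0 + 0) | 0\{a}) → =a=> u5, =a=> u9, =b=> u10
  u4 = a.(0 + 0) | b.a.0 | ((0 + 0) | 0\{a}) → =a=> u6, =b=> u10
  u5 = (0 + 0) | a.0 | b.((0 + 0) | 0\{a}) → =a=> u11, =b=> u12
  u6 = (0 + 0) | b.a.0 | ((0 + 0) | 0\{a}) → =b=> u12
  u7 = (0 + 0) | 0 → deadlocked
  u8 = 0 | 0 | 0 → deadlocked
  u9 = a.(0 + 0) | 0 | b.((0 + 0) | 0\{a}) → =a=> u11, =b=> u13
  u10 = a.(0 + 0) | a.0 | ((0 + 0) | 0\{a}) → =a=> u12, =a=> u13
  u11 = (0 + 0) | 0 | b.((0 + 0) | 0\{a}) → =b=> u14
  u12 = (0 + 0) | a.0 | ((0 + 0) | 0\{a}) → =a=> u14
  u13 = a.(0 + 0) | 0 | ((0 + 0) | 0\{a}) → =a=> u14
  u14 = (0 + 0) | 0 | ((0 + 0) | 0\{a}) → deadlocked
Reachable graph of Q (15 states):
  v0 = b.((0 + 0) | b.0 + 0 | 0 | a.0) + a.(0 + 0) | b.a.0 | b.((0 + 0) | 0\{a}) → =a=> v1, =b=> v2, =b=> v3, =b=> v4
  v1 = (0 + 0) | b.a.0 | b.((0 + 0) | 0\{a}) → =b=> v5, =b=> v6
  v2 = (0 + 0) | b.0 + 0 | 0 | a.0 → =a=> v7, =b=> v8
  v3 = a.(0 + 0) | a.0 | b.((0 + 0) | 0\{a}) → =a=> v5, =a=> v9, =b=> v10
  v4 = a.(0 + 0) | b.a.0 | ((0 + 0) | 0\{a}) → =a=> v6, =b=> v10
  v5 = (0 + 0) | a.0 | b.((0 + 0) | 0\{a}) → =a=> v11, =b=> v12
  v6 = (0 + 0) | b.a.0 | ((0 + 0) | 0\{a}) → =b=> v12
  v7 = 0 | 0 | 0 → deadlocked
  v8 = (0 + 0) | 0 → deadlocked
  v9 = a.(0 + 0) | 0 | b.((0 + 0) | 0\{a}) → =a=> v11, =b=> v13
  v10 = a.(0 + 0) | a.0 | ((0 + 0) | 0\{a}) → =a=> v12, =a=> v13
  v11 = (0 + 0) | 0 | b.((0 + 0) | 0\{a}) → =b=> v14
  v12 = (0 + 0) | a.0 | ((0 + 0) | 0\{a}) → =a=> v14
  v13 = a.(0 + 0) | 0 | ((0 + 0) | 0\{a}) → =a=> v14
  v14 = (0 + 0) | 0 | ((0 + 0) | 0\{a}) → deadlocked
Partition-refinement fixed point:
  B0 = {u0}
  B1 = {u4, v4}
  B2 = {u6, v6}
  B3 = {u12, u13, v12, v13}
  B4 = {u14, u7, u8, v14, v7, v8}
  B5 = {u10, v10}
  B6 = {u11, u2, v11}
  B7 = {u3, v3}
  B8 = {u5, u9, v5, v9}
  B9 = {u1, v1}
  B10 = {v0}
  B11 = {v2}
u0 ∈ B0, v0 ∈ B10 → different blocks

not bisimilar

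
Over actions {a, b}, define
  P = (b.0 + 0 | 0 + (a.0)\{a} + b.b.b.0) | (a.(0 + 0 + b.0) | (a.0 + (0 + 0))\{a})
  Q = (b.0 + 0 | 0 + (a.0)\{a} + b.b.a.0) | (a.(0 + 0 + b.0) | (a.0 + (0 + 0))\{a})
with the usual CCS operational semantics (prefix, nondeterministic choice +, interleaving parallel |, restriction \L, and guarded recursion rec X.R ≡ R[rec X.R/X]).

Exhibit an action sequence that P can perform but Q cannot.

bbb

P's transition system — 12 states:
  m0 = (b.0 + 0 | 0 + (a.0)\{a} + b.b.b.0) | (a.(0 + 0 + b.0) | (a.0 + (0 + 0))\{a}) has moves -a-> m1, -b-> m2, -b-> m3
  m1 = (b.0 + 0 | 0 + (a.0)\{a} + b.b.b.0) | ((0 + 0 + b.0) | (a.0 + (0 + 0))\{a}) has moves -b-> m4, -b-> m5, -b-> m6
  m2 = 0 | (a.(0 + 0 + b.0) | (a.0 + (0 + 0))\{a}) has moves -a-> m5
  m3 = b.b.0 | (a.(0 + 0 + b.0) | (a.0 + (0 + 0))\{a}) has moves -a-> m6, -b-> m7
  m4 = (b.0 + 0 | 0 + (a.0)\{a} + b.b.b.0) | (0 | (a.0 + (0 + 0))\{a}) has moves -b-> m8, -b-> m9
  m5 = 0 | ((0 + 0 + b.0) | (a.0 + (0 + 0))\{a}) has moves -b-> m8
  m6 = b.b.0 | ((0 + 0 + b.0) | (a.0 + (0 + 0))\{a}) has moves -b-> m10, -b-> m9
  m7 = b.0 | (a.(0 + 0 + b.0) | (a.0 + (0 + 0))\{a}) has moves -a-> m10, -b-> m2
  m8 = 0 | (0 | (a.0 + (0 + 0))\{a}) has moves deadlocked
  m9 = b.b.0 | (0 | (a.0 + (0 + 0))\{a}) has moves -b-> m11
  m10 = b.0 | ((0 + 0 + b.0) | (a.0 + (0 + 0))\{a}) has moves -b-> m11, -b-> m5
  m11 = b.0 | (0 | (a.0 + (0 + 0))\{a}) has moves -b-> m8
Q's transition system — 12 states:
  n0 = (b.0 + 0 | 0 + (a.0)\{a} + b.b.a.0) | (a.(0 + 0 + b.0) | (a.0 + (0 + 0))\{a}) has moves -a-> n1, -b-> n2, -b-> n3
  n1 = (b.0 + 0 | 0 + (a.0)\{a} + b.b.a.0) | ((0 + 0 + b.0) | (a.0 + (0 + 0))\{a}) has moves -b-> n4, -b-> n5, -b-> n6
  n2 = 0 | (a.(0 + 0 + b.0) | (a.0 + (0 + 0))\{a}) has moves -a-> n5
  n3 = b.a.0 | (a.(0 + 0 + b.0) | (a.0 + (0 + 0))\{a}) has moves -a-> n6, -b-> n7
  n4 = (b.0 + 0 | 0 + (a.0)\{a} + b.b.a.0) | (0 | (a.0 + (0 + 0))\{a}) has moves -b-> n8, -b-> n9
  n5 = 0 | ((0 + 0 + b.0) | (a.0 + (0 + 0))\{a}) has moves -b-> n8
  n6 = b.a.0 | ((0 + 0 + b.0) | (a.0 + (0 + 0))\{a}) has moves -b-> n10, -b-> n9
  n7 = a.0 | (a.(0 + 0 + b.0) | (a.0 + (0 + 0))\{a}) has moves -a-> n10, -a-> n2
  n8 = 0 | (0 | (a.0 + (0 + 0))\{a}) has moves deadlocked
  n9 = b.a.0 | (0 | (a.0 + (0 + 0))\{a}) has moves -b-> n11
  n10 = a.0 | ((0 + 0 + b.0) | (a.0 + (0 + 0))\{a}) has moves -a-> n5, -b-> n11
  n11 = a.0 | (0 | (a.0 + (0 + 0))\{a}) has moves -a-> n8
Executing bbb from P (initial set {m0}):
  after b @ step 1: {m2, m3}
  after b @ step 2: {m7}
  after b @ step 3: {m2}
  — P admits the full trace.
Executing bbb from Q (initial set {n0}):
  after b @ step 1: {n2, n3}
  after b @ step 2: {n7}
  after b @ step 3: ∅  — Q cannot continue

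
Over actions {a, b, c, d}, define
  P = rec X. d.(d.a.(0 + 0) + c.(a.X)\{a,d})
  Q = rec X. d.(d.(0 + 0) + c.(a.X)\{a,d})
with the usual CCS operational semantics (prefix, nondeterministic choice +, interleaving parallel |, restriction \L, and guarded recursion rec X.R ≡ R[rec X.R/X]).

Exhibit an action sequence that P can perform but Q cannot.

dda

LTS(P): 5 reachable states
  s0 = rec X. d.(d.a.(0 + 0) + c.(a.X)\{a,d}) → ··d··> s1
  s1 = d.a.(0 + 0) + c.(a.(rec X. d.(d.a.(0 + 0) + c.(a.X)\{a,d})))\{a,d} → ··c··> s2, ··d··> s3
  s2 = (a.(rec X. d.(d.a.(0 + 0) + c.(a.X)\{a,d})))\{a,d} → stopped
  s3 = a.(0 + 0) → ··a··> s4
  s4 = 0 + 0 → stopped
LTS(Q): 4 reachable states
  t0 = rec X. d.(d.(0 + 0) + c.(a.X)\{a,d}) → ··d··> t1
  t1 = d.(0 + 0) + c.(a.(rec X. d.(d.(0 + 0) + c.(a.X)\{a,d})))\{a,d} → ··c··> t2, ··d··> t3
  t2 = (a.(rec X. d.(d.(0 + 0) + c.(a.X)\{a,d})))\{a,d} → stopped
  t3 = 0 + 0 → stopped
Executing dda from P (initial set {s0}):
  after d @ step 1: {s1}
  after d @ step 2: {s3}
  after a @ step 3: {s4}
  ✓ P
Executing dda from Q (initial set {t0}):
  after d @ step 1: {t1}
  after d @ step 2: {t3}
  after a @ step 3: ∅  — Q cannot continue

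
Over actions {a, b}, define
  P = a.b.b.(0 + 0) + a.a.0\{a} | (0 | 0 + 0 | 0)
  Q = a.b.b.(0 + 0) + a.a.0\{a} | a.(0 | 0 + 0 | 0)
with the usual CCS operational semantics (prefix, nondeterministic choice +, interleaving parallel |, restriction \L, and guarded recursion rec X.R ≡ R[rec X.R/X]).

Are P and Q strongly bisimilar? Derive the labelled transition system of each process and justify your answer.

P's transition system — 6 states:
  u0 = a.b.b.(0 + 0) + a.a.0\{a} | (0 | 0 + 0 | 0) has moves =a=> u1, =a=> u2
  u1 = a.0\{a} | (0 | 0 + 0 | 0) has moves =a=> u3
  u2 = b.b.(0 + 0) has moves =b=> u4
  u3 = 0\{a} | (0 | 0 + 0 | 0) has moves stopped
  u4 = b.(0 + 0) has moves =b=> u5
  u5 = 0 + 0 has moves stopped
Q's transition system — 9 states:
  v0 = a.b.b.(0 + 0) + a.a.0\{a} | a.(0 | 0 + 0 | 0) has moves =a=> v1, =a=> v2, =a=> v3
  v1 = a.0\{a} | a.(0 | 0 + 0 | 0) has moves =a=> v4, =a=> v5
  v2 = a.a.0\{a} | (0 | 0 + 0 | 0) has moves =a=> v5
  v3 = b.b.(0 + 0) has moves =b=> v6
  v4 = 0\{a} | a.(0 | 0 + 0 | 0) has moves =a=> v7
  v5 = a.0\{a} | (0 | 0 + 0 | 0) has moves =a=> v7
  v6 = b.(0 + 0) has moves =b=> v8
  v7 = 0\{a} | (0 | 0 + 0 | 0) has moves stopped
  v8 = 0 + 0 has moves stopped
Coarsest stable partition (strong bisimilarity classes):
  B0 = {u0}
  B1 = {u1, v4, v5}
  B2 = {u3, u5, v7, v8}
  B3 = {u2, v3}
  B4 = {u4, v6}
  B5 = {v0}
  B6 = {v1, v2}
u0 ∈ B0, v0 ∈ B5 → different blocks

not bisimilar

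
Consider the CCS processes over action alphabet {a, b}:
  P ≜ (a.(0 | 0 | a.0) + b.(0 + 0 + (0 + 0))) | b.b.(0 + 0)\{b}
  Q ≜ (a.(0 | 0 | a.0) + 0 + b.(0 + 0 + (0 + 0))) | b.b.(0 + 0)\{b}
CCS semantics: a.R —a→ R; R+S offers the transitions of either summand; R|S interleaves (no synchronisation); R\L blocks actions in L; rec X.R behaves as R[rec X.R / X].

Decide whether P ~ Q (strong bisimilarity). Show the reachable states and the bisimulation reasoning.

bisimilar

Reachable graph of P (12 states):
  p0 = (a.(0 | 0 | a.0) + b.(0 + 0 + (0 + 0))) | b.b.(0 + 0)\{b} :: —a→ p1, —b→ p2, —b→ p3
  p1 = 0 | 0 | a.0 | b.b.(0 + 0)\{b} :: —a→ p4, —b→ p5
  p2 = (0 + 0 + (0 + 0)) | b.b.(0 + 0)\{b} :: —b→ p6
  p3 = (a.(0 | 0 | a.0) + b.(0 + 0 + (0 + 0))) | b.(0 + 0)\{b} :: —a→ p5, —b→ p6, —b→ p7
  p4 = 0 | 0 | 0 | b.b.(0 + 0)\{b} :: —b→ p8
  p5 = 0 | 0 | a.0 | b.(0 + 0)\{b} :: —a→ p8, —b→ p9
  p6 = (0 + 0 + (0 + 0)) | b.(0 + 0)\{b} :: —b→ p10
  p7 = (a.(0 | 0 | a.0) + b.(0 + 0 + (0 + 0))) | (0 + 0)\{b} :: —a→ p9, —b→ p10
  p8 = 0 | 0 | 0 | b.(0 + 0)\{b} :: —b→ p11
  p9 = 0 | 0 | a.0 | (0 + 0)\{b} :: —a→ p11
  p10 = (0 + 0 + (0 + 0)) | (0 + 0)\{b} :: ·
  p11 = 0 | 0 | 0 | (0 + 0)\{b} :: ·
Reachable graph of Q (12 states):
  q0 = (a.(0 | 0 | a.0) + 0 + b.(0 + 0 + (0 + 0))) | b.b.(0 + 0)\{b} :: —a→ q1, —b→ q2, —b→ q3
  q1 = 0 | 0 | a.0 | b.b.(0 + 0)\{b} :: —a→ q4, —b→ q5
  q2 = (0 + 0 + (0 + 0)) | b.b.(0 + 0)\{b} :: —b→ q6
  q3 = (a.(0 | 0 | a.0) + 0 + b.(0 + 0 + (0 + 0))) | b.(0 + 0)\{b} :: —a→ q5, —b→ q6, —b→ q7
  q4 = 0 | 0 | 0 | b.b.(0 + 0)\{b} :: —b→ q8
  q5 = 0 | 0 | a.0 | b.(0 + 0)\{b} :: —a→ q8, —b→ q9
  q6 = (0 + 0 + (0 + 0)) | b.(0 + 0)\{b} :: —b→ q10
  q7 = (a.(0 | 0 | a.0) + 0 + b.(0 + 0 + (0 + 0))) | (0 + 0)\{b} :: —a→ q9, —b→ q10
  q8 = 0 | 0 | 0 | b.(0 + 0)\{b} :: —b→ q11
  q9 = 0 | 0 | a.0 | (0 + 0)\{b} :: —a→ q11
  q10 = (0 + 0 + (0 + 0)) | (0 + 0)\{b} :: ·
  q11 = 0 | 0 | 0 | (0 + 0)\{b} :: ·
Bisimilarity quotient blocks:
  B0 = {p0, q0}
  B1 = {p2, p4, q2, q4}
  B2 = {p6, p8, q6, q8}
  B3 = {p10, p11, q10, q11}
  B4 = {p1, q1}
  B5 = {p5, q5}
  B6 = {p9, q9}
  B7 = {p3, q3}
  B8 = {p7, q7}
p0 ∈ B0, q0 ∈ B0 → same block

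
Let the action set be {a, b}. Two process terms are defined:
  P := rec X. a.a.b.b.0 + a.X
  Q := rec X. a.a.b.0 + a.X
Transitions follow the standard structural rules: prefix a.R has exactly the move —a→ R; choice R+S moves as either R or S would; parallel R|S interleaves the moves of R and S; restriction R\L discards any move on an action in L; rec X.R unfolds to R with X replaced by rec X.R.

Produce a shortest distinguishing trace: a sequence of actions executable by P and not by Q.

aabb

P's transition system — 5 states:
  p0 = rec X. a.a.b.b.0 + a.X has moves =a=> p0, =a=> p1
  p1 = a.b.b.0 has moves =a=> p2
  p2 = b.b.0 has moves =b=> p3
  p3 = b.0 has moves =b=> p4
  p4 = 0 has moves deadlocked
Q's transition system — 4 states:
  q0 = rec X. a.a.b.0 + a.X has moves =a=> q0, =a=> q1
  q1 = a.b.0 has moves =a=> q2
  q2 = b.0 has moves =b=> q3
  q3 = 0 has moves deadlocked
Executing aabb from P (initial set {p0}):
  step 1 (a): {p0, p1}
  step 2 (a): {p0, p1, p2}
  step 3 (b): {p3}
  step 4 (b): {p4}
  P completes σ.
Executing aabb from Q (initial set {q0}):
  step 1 (a): {q0, q1}
  step 2 (a): {q0, q1, q2}
  step 3 (b): {q3}
  step 4 (b): ∅  — Q cannot continue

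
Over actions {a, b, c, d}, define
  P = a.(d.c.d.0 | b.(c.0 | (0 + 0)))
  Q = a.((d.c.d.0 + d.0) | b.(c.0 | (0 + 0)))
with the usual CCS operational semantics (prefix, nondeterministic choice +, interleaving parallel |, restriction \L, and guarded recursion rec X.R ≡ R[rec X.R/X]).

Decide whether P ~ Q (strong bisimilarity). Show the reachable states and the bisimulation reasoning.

P's transition system — 13 states:
  u0 = a.(d.c.d.0 | b.(c.0 | (0 + 0))) has moves ··a··> u1
  u1 = d.c.d.0 | b.(c.0 | (0 + 0)) has moves ··b··> u2, ··d··> u3
  u2 = d.c.d.0 | (c.0 | (0 + 0)) has moves ··c··> u4, ··d··> u5
  u3 = c.d.0 | b.(c.0 | (0 + 0)) has moves ··b··> u5, ··c··> u6
  u4 = d.c.d.0 | (0 | (0 + 0)) has moves ··d··> u7
  u5 = c.d.0 | (c.0 | (0 + 0)) has moves ··c··> u7, ··c··> u8
  u6 = d.0 | b.(c.0 | (0 + 0)) has moves ··b··> u8, ··d··> u9
  u7 = c.d.0 | (0 | (0 + 0)) has moves ··c··> u10
  u8 = d.0 | (c.0 | (0 + 0)) has moves ··c··> u10, ··d··> u11
  u9 = 0 | b.(c.0 | (0 + 0)) has moves ··b··> u11
  u10 = d.0 | (0 | (0 + 0)) has moves ··d··> u12
  u11 = 0 | (c.0 | (0 + 0)) has moves ··c··> u12
  u12 = 0 | (0 | (0 + 0)) has moves ·
Q's transition system — 13 states:
  v0 = a.((d.c.d.0 + d.0) | b.(c.0 | (0 + 0))) has moves ··a··> v1
  v1 = (d.c.d.0 + d.0) | b.(c.0 | (0 + 0)) has moves ··b··> v2, ··d··> v3, ··d··> v4
  v2 = (d.c.d.0 + d.0) | (c.0 | (0 + 0)) has moves ··c··> v5, ··d··> v6, ··d··> v7
  v3 = 0 | b.(c.0 | (0 + 0)) has moves ··b··> v6
  v4 = c.d.0 | b.(c.0 | (0 + 0)) has moves ··b··> v7, ··c··> v8
  v5 = (d.c.d.0 + d.0) | (0 | (0 + 0)) has moves ··d··> v10, ··d··> v9
  v6 = 0 | (c.0 | (0 + 0)) has moves ··c··> v9
  v7 = c.d.0 | (c.0 | (0 + 0)) has moves ··c··> v10, ··c··> v11
  v8 = d.0 | b.(c.0 | (0 + 0)) has moves ··b··> v11, ··d··> v3
  v9 = 0 | (0 | (0 + 0)) has moves ·
  v10 = c.d.0 | (0 | (0 + 0)) has moves ··c··> v12
  v11 = d.0 | (c.0 | (0 + 0)) has moves ··c··> v12, ··d··> v6
  v12 = d.0 | (0 | (0 + 0)) has moves ··d··> v9
Bisimilarity quotient blocks:
  B0 = {u0}
  B1 = {u1}
  B2 = {u3, v4}
  B3 = {u5, v7}
  B4 = {u8, v11}
  B5 = {u10, v12}
  B6 = {u12, v9}
  B7 = {u11, v6}
  B8 = {u7, v10}
  B9 = {u6, v8}
  B10 = {u9, v3}
  B11 = {u2}
  B12 = {u4}
  B13 = {v0}
  B14 = {v1}
  B15 = {v2}
  B16 = {v5}
u0 ∈ B0, v0 ∈ B13 → different blocks

NO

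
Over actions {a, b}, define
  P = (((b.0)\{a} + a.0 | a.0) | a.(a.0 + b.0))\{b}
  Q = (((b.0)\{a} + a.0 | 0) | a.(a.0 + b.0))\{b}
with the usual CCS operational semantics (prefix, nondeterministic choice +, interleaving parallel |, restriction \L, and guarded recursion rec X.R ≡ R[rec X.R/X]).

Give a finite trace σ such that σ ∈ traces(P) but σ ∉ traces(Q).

P's transition system — 12 states:
  m0 = (((b.0)\{a} + a.0 | a.0) | a.(a.0 + b.0))\{b} | —a→ m1, —a→ m2, —a→ m3
  m1 = (((b.0)\{a} + a.0 | a.0) | (a.0 + b.0))\{b} | —a→ m4, —a→ m5, —a→ m6
  m2 = (0 | a.0 | a.(a.0 + b.0))\{b} | —a→ m5, —a→ m7
  m3 = (a.0 | 0 | a.(a.0 + b.0))\{b} | —a→ m6, —a→ m7
  m4 = (((b.0)\{a} + a.0 | a.0) | 0)\{b} | —a→ m8, —a→ m9
  m5 = (0 | a.0 | (a.0 + b.0))\{b} | —a→ m10, —a→ m8
  m6 = (a.0 | 0 | (a.0 + b.0))\{b} | —a→ m10, —a→ m9
  m7 = (0 | 0 | a.(a.0 + b.0))\{b} | —a→ m10
  m8 = (0 | a.0 | 0)\{b} | —a→ m11
  m9 = (a.0 | 0 | 0)\{b} | —a→ m11
  m10 = (0 | 0 | (a.0 + b.0))\{b} | —a→ m11
  m11 = (0 | 0 | 0)\{b} | stopped
Q's transition system — 6 states:
  n0 = (((b.0)\{a} + a.0 | 0) | a.(a.0 + b.0))\{b} | —a→ n1, —a→ n2
  n1 = (((b.0)\{a} + a.0 | 0) | (a.0 + b.0))\{b} | —a→ n3, —a→ n4
  n2 = (0 | 0 | a.(a.0 + b.0))\{b} | —a→ n4
  n3 = (((b.0)\{a} + a.0 | 0) | 0)\{b} | —a→ n5
  n4 = (0 | 0 | (a.0 + b.0))\{b} | —a→ n5
  n5 = (0 | 0 | 0)\{b} | stopped
Trace ⟨aaaa⟩ through P, begin at {m0}:
  step 1 (a): {m1, m2, m3}
  step 2 (a): {m4, m5, m6, m7}
  step 3 (a): {m10, m8, m9}
  step 4 (a): {m11}
  ✓ P
Trace ⟨aaaa⟩ through Q, begin at {n0}:
  step 1 (a): {n1, n2}
  step 2 (a): {n3, n4}
  step 3 (a): {n5}
  step 4 (a): ∅  — Q cannot continue

aaaa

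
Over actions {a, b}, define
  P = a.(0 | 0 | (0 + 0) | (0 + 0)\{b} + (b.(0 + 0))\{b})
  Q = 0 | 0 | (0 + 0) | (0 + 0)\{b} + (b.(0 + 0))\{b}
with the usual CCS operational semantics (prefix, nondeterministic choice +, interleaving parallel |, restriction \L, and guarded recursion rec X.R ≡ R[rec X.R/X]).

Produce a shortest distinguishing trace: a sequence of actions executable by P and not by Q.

P's transition system — 2 states:
  s0 = a.(0 | 0 | (0 + 0) | (0 + 0)\{b} + (b.(0 + 0))\{b}) has moves ··a··> s1
  s1 = 0 | 0 | (0 + 0) | (0 + 0)\{b} + (b.(0 + 0))\{b} has moves (no moves)
Q's transition system — 1 states:
  t0 = 0 | 0 | (0 + 0) | (0 + 0)\{b} + (b.(0 + 0))\{b} has moves (no moves)
Trace ⟨a⟩ through P, begin at {s0}:
  after a @ step 1: {s1}
  P completes σ.
Trace ⟨a⟩ through Q, begin at {t0}:
  after a @ step 1: ∅ (Q stuck)

a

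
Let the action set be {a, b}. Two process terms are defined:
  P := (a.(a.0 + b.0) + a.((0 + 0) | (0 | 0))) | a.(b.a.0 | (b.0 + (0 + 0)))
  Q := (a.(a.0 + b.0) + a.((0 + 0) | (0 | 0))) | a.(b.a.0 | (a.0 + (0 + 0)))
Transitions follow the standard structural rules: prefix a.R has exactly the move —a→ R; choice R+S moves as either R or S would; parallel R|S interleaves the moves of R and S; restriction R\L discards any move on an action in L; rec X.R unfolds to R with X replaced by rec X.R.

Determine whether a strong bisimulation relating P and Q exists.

Reachable graph of P (28 states):
  s0 = (a.(a.0 + b.0) + a.((0 + 0) | (0 | 0))) | a.(b.a.0 | (b.0 + (0 + 0))) :: --a--▸ s1, --a--▸ s2, --a--▸ s3
  s1 = (0 + 0) | (0 | 0) | a.(b.a.0 | (b.0 + (0 + 0))) :: --a--▸ s4
  s2 = (a.(a.0 + b.0) + a.((0 + 0) | (0 | 0))) | (b.a.0 | (b.0 + (0 + 0))) :: --a--▸ s4, --a--▸ s5, --b--▸ s6, --b--▸ s7
  s3 = (a.0 + b.0) | a.(b.a.0 | (b.0 + (0 + 0))) :: --a--▸ s5, --a--▸ s8, --b--▸ s8
  s4 = (0 + 0) | (0 | 0) | (b.a.0 | (b.0 + (0 + 0))) :: --b--▸ s10, --b--▸ s9
  s5 = (a.0 + b.0) | (b.a.0 | (b.0 + (0 + 0))) :: --a--▸ s11, --b--▸ s11, --b--▸ s12, --b--▸ s13
  s6 = (a.(a.0 + b.0) + a.((0 + 0) | (0 | 0))) | (a.0 | (b.0 + (0 + 0))) :: --a--▸ s12, --a--▸ s14, --a--▸ s9, --b--▸ s15
  s7 = (a.(a.0 + b.0) + a.((0 + 0) | (0 | 0))) | (b.a.0 | 0) :: --a--▸ s10, --a--▸ s13, --b--▸ s15
  s8 = 0 | a.(b.a.0 | (b.0 + (0 + 0))) :: --a--▸ s11
  s9 = (0 + 0) | (0 | 0) | (a.0 | (b.0 + (0 + 0))) :: --a--▸ s16, --b--▸ s17
  s10 = (0 + 0) | (0 | 0) | (b.a.0 | 0) :: --b--▸ s17
  s11 = 0 | (b.a.0 | (b.0 + (0 + 0))) :: --b--▸ s18, --b--▸ s19
  s12 = (a.0 + b.0) | (a.0 | (b.0 + (0 + 0))) :: --a--▸ s18, --a--▸ s20, --b--▸ s18, --b--▸ s21
  s13 = (a.0 + b.0) | (b.a.0 | 0) :: --a--▸ s19, --b--▸ s19, --b--▸ s21
  s14 = (a.(a.0 + b.0) + a.((0 + 0) | (0 | 0))) | (0 | (b.0 + (0 + 0))) :: --a--▸ s16, --a--▸ s20, --b--▸ s22
  s15 = (a.(a.0 + b.0) + a.((0 + 0) | (0 | 0))) | (a.0 | 0) :: --a--▸ s17, --a--▸ s21, --a--▸ s22
  s16 = (0 + 0) | (0 | 0) | (0 | (b.0 + (0 + 0))) :: --b--▸ s23
  s17 = (0 + 0) | (0 | 0) | (a.0 | 0) :: --a--▸ s23
  s18 = 0 | (a.0 | (b.0 + (0 + 0))) :: --a--▸ s24, --b--▸ s25
  s19 = 0 | (b.a.0 | 0) :: --b--▸ s25
  s20 = (a.0 + b.0) | (0 | (b.0 + (0 + 0))) :: --a--▸ s24, --b--▸ s24, --b--▸ s26
  s21 = (a.0 + b.0) | (a.0 | 0) :: --a--▸ s25, --a--▸ s26, --b--▸ s25
  s22 = (a.(a.0 + b.0) + a.((0 + 0) | (0 | 0))) | (0 | 0) :: --a--▸ s23, --a--▸ s26
  s23 = (0 + 0) | (0 | 0) | (0 | 0) :: ∅
  s24 = 0 | (0 | (b.0 + (0 + 0))) :: --b--▸ s27
  s25 = 0 | (a.0 | 0) :: --a--▸ s27
  s26 = (a.0 + b.0) | (0 | 0) :: --a--▸ s27, --b--▸ s27
  s27 = 0 | (0 | 0) :: ∅
Reachable graph of Q (28 states):
  t0 = (a.(a.0 + b.0) + a.((0 + 0) | (0 | 0))) | a.(b.a.0 | (a.0 + (0 + 0))) :: --a--▸ t1, --a--▸ t2, --a--▸ t3
  t1 = (0 + 0) | (0 | 0) | a.(b.a.0 | (a.0 + (0 + 0))) :: --a--▸ t4
  t2 = (a.(a.0 + b.0) + a.((0 + 0) | (0 | 0))) | (b.a.0 | (a.0 + (0 + 0))) :: --a--▸ t4, --a--▸ t5, --a--▸ t6, --b--▸ t7
  t3 = (a.0 + b.0) | a.(b.a.0 | (a.0 + (0 + 0))) :: --a--▸ t6, --a--▸ t8, --b--▸ t8
  t4 = (0 + 0) | (0 | 0) | (b.a.0 | (a.0 + (0 + 0))) :: --a--▸ t9, --b--▸ t10
  t5 = (a.(a.0 + b.0) + a.((0 + 0) | (0 | 0))) | (b.a.0 | 0) :: --a--▸ t11, --a--▸ t9, --b--▸ t12
  t6 = (a.0 + b.0) | (b.a.0 | (a.0 + (0 + 0))) :: --a--▸ t11, --a--▸ t13, --b--▸ t13, --b--▸ t14
  t7 = (a.(a.0 + b.0) + a.((0 + 0) | (0 | 0))) | (a.0 | (a.0 + (0 + 0))) :: --a--▸ t10, --a--▸ t12, --a--▸ t14, --a--▸ t15
  t8 = 0 | a.(b.a.0 | (a.0 + (0 + 0))) :: --a--▸ t13
  t9 = (0 + 0) | (0 | 0) | (b.a.0 | 0) :: --b--▸ t16
  t10 = (0 + 0) | (0 | 0) | (a.0 | (a.0 + (0 + 0))) :: --a--▸ t16, --a--▸ t17
  t11 = (a.0 + b.0) | (b.a.0 | 0) :: --a--▸ t18, --b--▸ t18, --b--▸ t19
  t12 = (a.(a.0 + b.0) + a.((0 + 0) | (0 | 0))) | (a.0 | 0) :: --a--▸ t16, --a--▸ t19, --a--▸ t20
  t13 = 0 | (b.a.0 | (a.0 + (0 + 0))) :: --a--▸ t18, --b--▸ t21
  t14 = (a.0 + b.0) | (a.0 | (a.0 + (0 + 0))) :: --a--▸ t19, --a--▸ t21, --a--▸ t22, --b--▸ t21
  t15 = (a.(a.0 + b.0) + a.((0 + 0) | (0 | 0))) | (0 | (a.0 + (0 + 0))) :: --a--▸ t17, --a--▸ t20, --a--▸ t22
  t16 = (0 + 0) | (0 | 0) | (a.0 | 0) :: --a--▸ t23
  t17 = (0 + 0) | (0 | 0) | (0 | (a.0 + (0 + 0))) :: --a--▸ t23
  t18 = 0 | (b.a.0 | 0) :: --b--▸ t24
  t19 = (a.0 + b.0) | (a.0 | 0) :: --a--▸ t24, --a--▸ t25, --b--▸ t24
  t20 = (a.(a.0 + b.0) + a.((0 + 0) | (0 | 0))) | (0 | 0) :: --a--▸ t23, --a--▸ t25
  t21 = 0 | (a.0 | (a.0 + (0 + 0))) :: --a--▸ t24, --a--▸ t26
  t22 = (a.0 + b.0) | (0 | (a.0 + (0 + 0))) :: --a--▸ t25, --a--▸ t26, --b--▸ t26
  t23 = (0 + 0) | (0 | 0) | (0 | 0) :: ∅
  t24 = 0 | (a.0 | 0) :: --a--▸ t27
  t25 = (a.0 + b.0) | (0 | 0) :: --a--▸ t27, --b--▸ t27
  t26 = 0 | (0 | (a.0 + (0 + 0))) :: --a--▸ t27
  t27 = 0 | (0 | 0) :: ∅
Partition-refinement fixed point:
  B0 = {s0}
  B1 = {s2}
  B2 = {s6}
  B3 = {s12}
  B4 = {s21, t19, t22}
  B5 = {s26, t25}
  B6 = {s23, s27, t23, t27}
  B7 = {s17, s25, t16, t17, t24, t26}
  B8 = {s18, s9}
  B9 = {s16, s24}
  B10 = {s20}
  B11 = {s14}
  B12 = {s22, t20}
  B13 = {s15, t12, t15}
  B14 = {s11, s4}
  B15 = {s10, s19, t18, t9}
  B16 = {s5}
  B17 = {s13, t11}
  B18 = {s7, t5}
  B19 = {s3}
  B20 = {s1, s8}
  B21 = {t0}
  B22 = {t2}
  B23 = {t6}
  B24 = {t14}
  B25 = {t10, t21}
  B26 = {t13, t4}
  B27 = {t7}
  B28 = {t1, t8}
  B29 = {t3}
s0 ∈ B0, t0 ∈ B21 → different blocks

not bisimilar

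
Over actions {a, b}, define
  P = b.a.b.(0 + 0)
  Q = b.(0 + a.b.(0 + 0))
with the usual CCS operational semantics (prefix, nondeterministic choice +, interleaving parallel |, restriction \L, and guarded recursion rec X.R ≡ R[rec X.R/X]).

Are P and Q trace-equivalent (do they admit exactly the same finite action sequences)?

LTS(P): 4 reachable states
  p0 = b.a.b.(0 + 0) :: --b--▸ p1
  p1 = a.b.(0 + 0) :: --a--▸ p2
  p2 = b.(0 + 0) :: --b--▸ p3
  p3 = 0 + 0 :: deadlocked
LTS(Q): 4 reachable states
  q0 = b.(0 + a.b.(0 + 0)) :: --b--▸ q1
  q1 = 0 + a.b.(0 + 0) :: --a--▸ q2
  q2 = b.(0 + 0) :: --b--▸ q3
  q3 = 0 + 0 :: deadlocked
Coarsest stable partition (strong bisimilarity classes):
  B0 = {p0, q0}
  B1 = {p1, q1}
  B2 = {p2, q2}
  B3 = {p3, q3}
p0 ∈ B0, q0 ∈ B0 → same block
Bisimilar ⇒ trace-equivalent.

traces(P) = traces(Q)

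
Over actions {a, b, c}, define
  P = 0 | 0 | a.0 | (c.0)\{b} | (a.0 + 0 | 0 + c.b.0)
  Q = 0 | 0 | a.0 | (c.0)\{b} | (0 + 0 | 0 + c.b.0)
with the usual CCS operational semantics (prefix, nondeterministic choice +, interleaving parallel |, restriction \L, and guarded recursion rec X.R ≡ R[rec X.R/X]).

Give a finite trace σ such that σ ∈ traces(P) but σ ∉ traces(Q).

P's transition system — 12 states:
  m0 = 0 | 0 | a.0 | (c.0)\{b} | (a.0 + 0 | 0 + c.b.0) has moves -a-> m1, -a-> m2, -c-> m3, -c-> m4
  m1 = 0 | 0 | 0 | (c.0)\{b} | (a.0 + 0 | 0 + c.b.0) has moves -a-> m5, -c-> m6, -c-> m7
  m2 = 0 | 0 | a.0 | (c.0)\{b} | 0 has moves -a-> m5, -c-> m8
  m3 = 0 | 0 | a.0 | (c.0)\{b} | b.0 has moves -a-> m6, -b-> m2, -c-> m9
  m4 = 0 | 0 | a.0 | 0\{b} | (a.0 + 0 | 0 + c.b.0) has moves -a-> m7, -a-> m8, -c-> m9
  m5 = 0 | 0 | 0 | (c.0)\{b} | 0 has moves -c-> m10
  m6 = 0 | 0 | 0 | (c.0)\{b} | b.0 has moves -b-> m5, -c-> m11
  m7 = 0 | 0 | 0 | 0\{b} | (a.0 + 0 | 0 + c.b.0) has moves -a-> m10, -c-> m11
  m8 = 0 | 0 | a.0 | 0\{b} | 0 has moves -a-> m10
  m9 = 0 | 0 | a.0 | 0\{b} | b.0 has moves -a-> m11, -b-> m8
  m10 = 0 | 0 | 0 | 0\{b} | 0 has moves ·
  m11 = 0 | 0 | 0 | 0\{b} | b.0 has moves -b-> m10
Q's transition system — 12 states:
  n0 = 0 | 0 | a.0 | (c.0)\{b} | (0 + 0 | 0 + c.b.0) has moves -a-> n1, -c-> n2, -c-> n3
  n1 = 0 | 0 | 0 | (c.0)\{b} | (0 + 0 | 0 + c.b.0) has moves -c-> n4, -c-> n5
  n2 = 0 | 0 | a.0 | (c.0)\{b} | b.0 has moves -a-> n4, -b-> n6, -c-> n7
  n3 = 0 | 0 | a.0 | 0\{b} | (0 + 0 | 0 + c.b.0) has moves -a-> n5, -c-> n7
  n4 = 0 | 0 | 0 | (c.0)\{b} | b.0 has moves -b-> n8, -c-> n9
  n5 = 0 | 0 | 0 | 0\{b} | (0 + 0 | 0 + c.b.0) has moves -c-> n9
  n6 = 0 | 0 | a.0 | (c.0)\{b} | 0 has moves -a-> n8, -c-> n10
  n7 = 0 | 0 | a.0 | 0\{b} | b.0 has moves -a-> n9, -b-> n10
  n8 = 0 | 0 | 0 | (c.0)\{b} | 0 has moves -c-> n11
  n9 = 0 | 0 | 0 | 0\{b} | b.0 has moves -b-> n11
  n10 = 0 | 0 | a.0 | 0\{b} | 0 has moves -a-> n11
  n11 = 0 | 0 | 0 | 0\{b} | 0 has moves ·
Run σ = ⟨aa⟩ on P: start {m0}
  step 1 (a): {m1, m2}
  step 2 (a): {m5}
  P completes σ.
Run σ = ⟨aa⟩ on Q: start {n0}
  step 1 (a): {n1}
  step 2 (a): no successor for Q

aa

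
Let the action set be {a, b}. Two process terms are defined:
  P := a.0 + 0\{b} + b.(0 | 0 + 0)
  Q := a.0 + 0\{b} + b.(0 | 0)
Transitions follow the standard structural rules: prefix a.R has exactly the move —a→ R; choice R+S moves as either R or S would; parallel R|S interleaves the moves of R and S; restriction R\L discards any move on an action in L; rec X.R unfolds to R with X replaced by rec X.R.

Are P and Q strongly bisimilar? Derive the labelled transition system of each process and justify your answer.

YES

Reachable graph of P (3 states):
  p0 = a.0 + 0\{b} + b.(0 | 0 + 0) → -a-> p1, -b-> p2
  p1 = 0 → stopped
  p2 = 0 | 0 + 0 → stopped
Reachable graph of Q (3 states):
  q0 = a.0 + 0\{b} + b.(0 | 0) → -a-> q1, -b-> q2
  q1 = 0 → stopped
  q2 = 0 | 0 → stopped
Coarsest stable partition (strong bisimilarity classes):
  B0 = {p0, q0}
  B1 = {p1, p2, q1, q2}
p0 ∈ B0, q0 ∈ B0 → same block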